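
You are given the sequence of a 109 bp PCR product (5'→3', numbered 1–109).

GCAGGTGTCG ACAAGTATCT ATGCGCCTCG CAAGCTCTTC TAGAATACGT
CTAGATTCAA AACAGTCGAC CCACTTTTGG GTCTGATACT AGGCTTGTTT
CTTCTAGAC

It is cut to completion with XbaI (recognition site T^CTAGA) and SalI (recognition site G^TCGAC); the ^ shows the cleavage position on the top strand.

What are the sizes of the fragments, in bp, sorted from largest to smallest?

XbaI sites (TCTAGA) start at positions 39, 50, 103.
XbaI cuts after the first base of each site, so after positions 39, 50, 103.
SalI sites (GTCGAC) start at positions 7, 65.
SalI cuts after the first base of each site, so after positions 7, 65.
Combined cut positions: 7, 39, 50, 65, 103.
Linear molecule, 5 cuts → 6 fragments:
  1–7 → 7 bp
  8–39 → 32 bp
  40–50 → 11 bp
  51–65 → 15 bp
  66–103 → 38 bp
  104–109 → 6 bp
Sorted largest to smallest: 38, 32, 15, 11, 7, 6 bp.

38, 32, 15, 11, 7, 6 bp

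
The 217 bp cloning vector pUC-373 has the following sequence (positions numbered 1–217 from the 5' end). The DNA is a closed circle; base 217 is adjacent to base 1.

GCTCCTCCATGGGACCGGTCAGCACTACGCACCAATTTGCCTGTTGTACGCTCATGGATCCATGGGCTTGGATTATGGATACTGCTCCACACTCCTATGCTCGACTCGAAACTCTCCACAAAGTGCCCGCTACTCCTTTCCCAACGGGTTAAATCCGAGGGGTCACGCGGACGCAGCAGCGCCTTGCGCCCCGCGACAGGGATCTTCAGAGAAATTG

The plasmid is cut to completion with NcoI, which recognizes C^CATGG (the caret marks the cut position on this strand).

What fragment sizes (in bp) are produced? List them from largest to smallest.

164, 53 bp

NcoI sites (CCATGG) start at positions 7, 60.
NcoI cuts after the first base of each site, so after positions 7, 60.
Circular molecule, 2 cuts → 2 fragments:
  8–60 → 53 bp
  61–217 then 1–7 → 157 + 7 = 164 bp
Sorted largest to smallest: 164, 53 bp.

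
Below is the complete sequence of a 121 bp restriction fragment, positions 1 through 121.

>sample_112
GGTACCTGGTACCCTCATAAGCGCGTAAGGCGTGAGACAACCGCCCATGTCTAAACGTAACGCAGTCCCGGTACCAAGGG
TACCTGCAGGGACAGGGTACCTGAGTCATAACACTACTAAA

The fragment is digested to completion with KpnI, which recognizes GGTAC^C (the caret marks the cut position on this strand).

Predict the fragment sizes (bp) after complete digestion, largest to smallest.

62, 21, 17, 9, 7, 5 bp

KpnI sites (GGTACC) start at positions 1, 8, 70, 79, 96.
KpnI cuts after base 5 of each site (before the last base), so after positions 5, 12, 74, 83, 100.
Linear molecule, 5 cuts → 6 fragments:
  1–5 → 5 bp
  6–12 → 7 bp
  13–74 → 62 bp
  75–83 → 9 bp
  84–100 → 17 bp
  101–121 → 21 bp
Sorted largest to smallest: 62, 21, 17, 9, 7, 5 bp.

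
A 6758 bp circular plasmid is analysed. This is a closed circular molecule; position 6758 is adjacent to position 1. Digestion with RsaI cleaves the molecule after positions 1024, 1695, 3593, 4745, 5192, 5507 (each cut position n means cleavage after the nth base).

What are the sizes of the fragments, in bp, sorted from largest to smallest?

Circular molecule, 6 cuts → 6 fragments:
  1695 − 1024 = 671 bp
  3593 − 1695 = 1898 bp
  4745 − 3593 = 1152 bp
  5192 − 4745 = 447 bp
  5507 − 5192 = 315 bp
  wrap: 6758 − 5507 + 1024 = 2275 bp
Sorted largest to smallest: 2275, 1898, 1152, 671, 447, 315 bp.

2275, 1898, 1152, 671, 447, 315 bp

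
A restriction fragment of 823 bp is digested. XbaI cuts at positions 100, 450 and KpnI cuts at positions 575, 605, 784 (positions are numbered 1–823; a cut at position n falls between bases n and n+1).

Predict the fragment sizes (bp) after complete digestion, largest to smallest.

Combined cut positions (sorted): 100, 450, 575, 605, 784.
Linear molecule, 5 cuts → 6 fragments:
  100 − 0 = 100 bp
  450 − 100 = 350 bp
  575 − 450 = 125 bp
  605 − 575 = 30 bp
  784 − 605 = 179 bp
  823 − 784 = 39 bp
Sorted largest to smallest: 350, 179, 125, 100, 39, 30 bp.

350, 179, 125, 100, 39, 30 bp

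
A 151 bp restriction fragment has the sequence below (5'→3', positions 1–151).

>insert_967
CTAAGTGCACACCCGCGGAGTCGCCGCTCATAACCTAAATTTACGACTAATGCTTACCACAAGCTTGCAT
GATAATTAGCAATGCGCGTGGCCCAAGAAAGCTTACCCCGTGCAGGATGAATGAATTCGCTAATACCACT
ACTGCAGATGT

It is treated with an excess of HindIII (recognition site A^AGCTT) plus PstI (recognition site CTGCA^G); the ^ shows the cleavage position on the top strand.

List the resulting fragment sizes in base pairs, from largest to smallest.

HindIII sites (AAGCTT) start at positions 61, 99.
HindIII cuts after the first base of each site, so after positions 61, 99.
The PstI site (CTGCAG) starts at position 142.
PstI cuts after base 5 of each site (before the last base), so after position 146.
Combined cut positions: 61, 99, 146.
Linear molecule, 3 cuts → 4 fragments:
  1–61 → 61 bp
  62–99 → 38 bp
  100–146 → 47 bp
  147–151 → 5 bp
Sorted largest to smallest: 61, 47, 38, 5 bp.

61, 47, 38, 5 bp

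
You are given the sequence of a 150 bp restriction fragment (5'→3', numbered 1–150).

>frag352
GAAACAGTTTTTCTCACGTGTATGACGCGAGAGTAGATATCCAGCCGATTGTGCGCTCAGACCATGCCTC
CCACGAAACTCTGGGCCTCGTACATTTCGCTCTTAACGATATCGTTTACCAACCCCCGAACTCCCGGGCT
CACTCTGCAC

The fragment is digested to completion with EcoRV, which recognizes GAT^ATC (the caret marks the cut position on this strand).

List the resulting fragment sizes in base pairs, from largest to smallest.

EcoRV sites (GATATC) start at positions 36, 108.
EcoRV cuts after base 3 of each site, so after positions 38, 110.
Linear molecule, 2 cuts → 3 fragments:
  1–38 → 38 bp
  39–110 → 72 bp
  111–150 → 40 bp
Sorted largest to smallest: 72, 40, 38 bp.

72, 40, 38 bp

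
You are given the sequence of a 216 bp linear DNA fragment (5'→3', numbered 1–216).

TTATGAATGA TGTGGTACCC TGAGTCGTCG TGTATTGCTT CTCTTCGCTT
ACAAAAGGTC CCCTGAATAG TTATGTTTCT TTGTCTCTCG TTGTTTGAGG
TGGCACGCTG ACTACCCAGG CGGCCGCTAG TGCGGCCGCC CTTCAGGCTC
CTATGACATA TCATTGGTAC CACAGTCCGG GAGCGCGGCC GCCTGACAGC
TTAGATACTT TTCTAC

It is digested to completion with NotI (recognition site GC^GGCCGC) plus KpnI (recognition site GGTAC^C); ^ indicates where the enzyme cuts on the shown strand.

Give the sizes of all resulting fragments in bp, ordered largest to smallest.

103, 37, 30, 18, 16, 12 bp

NotI sites (GCGGCCGC) start at positions 120, 132, 185.
NotI cuts after base 2 of each site, so after positions 121, 133, 186.
KpnI sites (GGTACC) start at positions 14, 166.
KpnI cuts after base 5 of each site (before the last base), so after positions 18, 170.
Combined cut positions: 18, 121, 133, 170, 186.
Linear molecule, 5 cuts → 6 fragments:
  1–18 → 18 bp
  19–121 → 103 bp
  122–133 → 12 bp
  134–170 → 37 bp
  171–186 → 16 bp
  187–216 → 30 bp
Sorted largest to smallest: 103, 37, 30, 18, 16, 12 bp.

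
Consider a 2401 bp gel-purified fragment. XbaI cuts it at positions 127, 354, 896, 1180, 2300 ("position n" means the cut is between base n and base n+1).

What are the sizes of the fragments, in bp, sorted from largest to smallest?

Linear molecule, 5 cuts → 6 fragments:
  127 − 0 = 127 bp
  354 − 127 = 227 bp
  896 − 354 = 542 bp
  1180 − 896 = 284 bp
  2300 − 1180 = 1120 bp
  2401 − 2300 = 101 bp
Sorted largest to smallest: 1120, 542, 284, 227, 127, 101 bp.

1120, 542, 284, 227, 127, 101 bp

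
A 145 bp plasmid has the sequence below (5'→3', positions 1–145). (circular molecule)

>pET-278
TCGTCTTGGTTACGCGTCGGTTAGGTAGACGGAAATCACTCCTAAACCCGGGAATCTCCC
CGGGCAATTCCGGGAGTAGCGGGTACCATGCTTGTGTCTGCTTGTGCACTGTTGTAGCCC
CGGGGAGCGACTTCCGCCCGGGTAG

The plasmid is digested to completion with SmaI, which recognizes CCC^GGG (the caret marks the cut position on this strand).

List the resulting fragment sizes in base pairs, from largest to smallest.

60, 55, 18, 12 bp

SmaI sites (CCCGGG) start at positions 47, 59, 119, 137.
SmaI cuts after base 3 of each site, so after positions 49, 61, 121, 139.
Circular molecule, 4 cuts → 4 fragments:
  50–61 → 12 bp
  62–121 → 60 bp
  122–139 → 18 bp
  140–145 then 1–49 → 6 + 49 = 55 bp
Sorted largest to smallest: 60, 55, 18, 12 bp.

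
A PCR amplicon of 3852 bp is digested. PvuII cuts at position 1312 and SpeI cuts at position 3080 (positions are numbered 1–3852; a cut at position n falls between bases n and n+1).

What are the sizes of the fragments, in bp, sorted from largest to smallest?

1768, 1312, 772 bp

Combined cut positions (sorted): 1312, 3080.
Linear molecule, 2 cuts → 3 fragments:
  1312 − 0 = 1312 bp
  3080 − 1312 = 1768 bp
  3852 − 3080 = 772 bp
Sorted largest to smallest: 1768, 1312, 772 bp.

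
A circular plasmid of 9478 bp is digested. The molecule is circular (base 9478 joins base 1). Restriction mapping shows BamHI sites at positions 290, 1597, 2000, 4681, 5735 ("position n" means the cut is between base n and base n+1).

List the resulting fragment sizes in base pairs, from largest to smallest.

Circular molecule, 5 cuts → 5 fragments:
  1597 − 290 = 1307 bp
  2000 − 1597 = 403 bp
  4681 − 2000 = 2681 bp
  5735 − 4681 = 1054 bp
  wrap: 9478 − 5735 + 290 = 4033 bp
Sorted largest to smallest: 4033, 2681, 1307, 1054, 403 bp.

4033, 2681, 1307, 1054, 403 bp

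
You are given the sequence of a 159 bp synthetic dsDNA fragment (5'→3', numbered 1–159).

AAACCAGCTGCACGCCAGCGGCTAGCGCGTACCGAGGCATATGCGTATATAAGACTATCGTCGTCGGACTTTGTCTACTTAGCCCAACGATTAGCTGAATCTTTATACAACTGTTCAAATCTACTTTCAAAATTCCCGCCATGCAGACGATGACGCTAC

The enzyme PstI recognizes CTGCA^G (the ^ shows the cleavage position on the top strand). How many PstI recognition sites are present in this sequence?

No occurrence of CTGCAG is present in the sequence.
PstI does not cut: 0 sites.

0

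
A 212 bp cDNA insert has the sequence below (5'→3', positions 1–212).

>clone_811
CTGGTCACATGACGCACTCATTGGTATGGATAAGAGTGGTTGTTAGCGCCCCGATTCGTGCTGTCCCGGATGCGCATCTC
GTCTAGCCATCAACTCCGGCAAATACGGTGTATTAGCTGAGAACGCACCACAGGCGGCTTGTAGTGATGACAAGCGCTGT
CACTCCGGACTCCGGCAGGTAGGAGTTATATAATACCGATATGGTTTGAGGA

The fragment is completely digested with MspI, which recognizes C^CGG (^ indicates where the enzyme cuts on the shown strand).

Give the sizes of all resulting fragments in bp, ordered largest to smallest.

MspI sites (CCGG) start at positions 66, 96, 165, 172.
MspI cuts after the first base of each site, so after positions 66, 96, 165, 172.
Linear molecule, 4 cuts → 5 fragments:
  1–66 → 66 bp
  67–96 → 30 bp
  97–165 → 69 bp
  166–172 → 7 bp
  173–212 → 40 bp
Sorted largest to smallest: 69, 66, 40, 30, 7 bp.

69, 66, 40, 30, 7 bp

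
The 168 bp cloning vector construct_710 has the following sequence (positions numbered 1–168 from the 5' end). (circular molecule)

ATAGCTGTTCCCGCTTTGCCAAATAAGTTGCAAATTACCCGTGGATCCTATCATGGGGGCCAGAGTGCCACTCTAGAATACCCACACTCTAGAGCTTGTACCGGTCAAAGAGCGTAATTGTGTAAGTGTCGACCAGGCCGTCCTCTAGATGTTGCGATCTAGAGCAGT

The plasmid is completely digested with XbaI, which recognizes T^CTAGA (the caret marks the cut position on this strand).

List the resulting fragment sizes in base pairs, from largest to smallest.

XbaI sites (TCTAGA) start at positions 72, 88, 144, 158.
XbaI cuts after the first base of each site, so after positions 72, 88, 144, 158.
Circular molecule, 4 cuts → 4 fragments:
  73–88 → 16 bp
  89–144 → 56 bp
  145–158 → 14 bp
  159–168 then 1–72 → 10 + 72 = 82 bp
Sorted largest to smallest: 82, 56, 16, 14 bp.

82, 56, 16, 14 bp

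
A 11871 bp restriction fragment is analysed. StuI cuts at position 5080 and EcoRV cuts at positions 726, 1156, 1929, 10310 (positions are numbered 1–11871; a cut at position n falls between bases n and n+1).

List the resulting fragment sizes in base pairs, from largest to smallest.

5230, 3151, 1561, 773, 726, 430 bp

Combined cut positions (sorted): 726, 1156, 1929, 5080, 10310.
Linear molecule, 5 cuts → 6 fragments:
  726 − 0 = 726 bp
  1156 − 726 = 430 bp
  1929 − 1156 = 773 bp
  5080 − 1929 = 3151 bp
  10310 − 5080 = 5230 bp
  11871 − 10310 = 1561 bp
Sorted largest to smallest: 5230, 3151, 1561, 773, 726, 430 bp.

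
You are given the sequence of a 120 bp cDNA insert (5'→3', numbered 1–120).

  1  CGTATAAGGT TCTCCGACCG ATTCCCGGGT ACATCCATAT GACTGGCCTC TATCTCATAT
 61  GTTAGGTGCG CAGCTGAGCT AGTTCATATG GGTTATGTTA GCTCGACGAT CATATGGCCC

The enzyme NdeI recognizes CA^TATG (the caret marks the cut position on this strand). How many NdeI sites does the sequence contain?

CATATG occurs starting at positions 36, 56, 85, 111.
NdeI cuts at 4 sites.

4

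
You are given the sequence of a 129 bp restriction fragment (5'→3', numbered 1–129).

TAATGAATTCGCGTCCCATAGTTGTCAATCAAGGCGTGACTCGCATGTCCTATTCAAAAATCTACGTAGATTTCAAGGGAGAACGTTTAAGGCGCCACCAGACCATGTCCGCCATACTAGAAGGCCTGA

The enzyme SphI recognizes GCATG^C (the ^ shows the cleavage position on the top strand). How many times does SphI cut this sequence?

No occurrence of GCATGC is present in the sequence.
SphI does not cut: 0 sites.

0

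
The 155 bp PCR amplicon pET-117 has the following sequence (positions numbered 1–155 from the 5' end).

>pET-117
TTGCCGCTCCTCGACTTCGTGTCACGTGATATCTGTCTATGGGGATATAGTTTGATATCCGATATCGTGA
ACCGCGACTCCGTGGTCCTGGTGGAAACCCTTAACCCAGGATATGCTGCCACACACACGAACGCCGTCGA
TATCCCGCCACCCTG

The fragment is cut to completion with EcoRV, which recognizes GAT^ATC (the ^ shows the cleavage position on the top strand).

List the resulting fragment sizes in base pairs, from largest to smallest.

78, 30, 26, 14, 7 bp

EcoRV sites (GATATC) start at positions 28, 54, 61, 139.
EcoRV cuts after base 3 of each site, so after positions 30, 56, 63, 141.
Linear molecule, 4 cuts → 5 fragments:
  1–30 → 30 bp
  31–56 → 26 bp
  57–63 → 7 bp
  64–141 → 78 bp
  142–155 → 14 bp
Sorted largest to smallest: 78, 30, 26, 14, 7 bp.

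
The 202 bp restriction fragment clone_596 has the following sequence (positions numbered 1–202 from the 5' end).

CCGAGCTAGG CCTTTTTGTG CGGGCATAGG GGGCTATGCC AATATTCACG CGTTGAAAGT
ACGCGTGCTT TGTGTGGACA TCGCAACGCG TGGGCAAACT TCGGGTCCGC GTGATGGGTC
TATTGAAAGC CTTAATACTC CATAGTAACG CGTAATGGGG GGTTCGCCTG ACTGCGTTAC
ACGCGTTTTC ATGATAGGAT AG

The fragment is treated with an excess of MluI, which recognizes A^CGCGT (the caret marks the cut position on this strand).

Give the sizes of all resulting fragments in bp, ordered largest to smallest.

MluI sites (ACGCGT) start at positions 48, 61, 86, 148, 181.
MluI cuts after the first base of each site, so after positions 48, 61, 86, 148, 181.
Linear molecule, 5 cuts → 6 fragments:
  1–48 → 48 bp
  49–61 → 13 bp
  62–86 → 25 bp
  87–148 → 62 bp
  149–181 → 33 bp
  182–202 → 21 bp
Sorted largest to smallest: 62, 48, 33, 25, 21, 13 bp.

62, 48, 33, 25, 21, 13 bp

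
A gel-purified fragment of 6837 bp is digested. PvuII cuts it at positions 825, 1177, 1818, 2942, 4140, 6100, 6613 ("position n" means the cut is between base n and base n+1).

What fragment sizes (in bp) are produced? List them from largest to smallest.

Linear molecule, 7 cuts → 8 fragments:
  825 − 0 = 825 bp
  1177 − 825 = 352 bp
  1818 − 1177 = 641 bp
  2942 − 1818 = 1124 bp
  4140 − 2942 = 1198 bp
  6100 − 4140 = 1960 bp
  6613 − 6100 = 513 bp
  6837 − 6613 = 224 bp
Sorted largest to smallest: 1960, 1198, 1124, 825, 641, 513, 352, 224 bp.

1960, 1198, 1124, 825, 641, 513, 352, 224 bp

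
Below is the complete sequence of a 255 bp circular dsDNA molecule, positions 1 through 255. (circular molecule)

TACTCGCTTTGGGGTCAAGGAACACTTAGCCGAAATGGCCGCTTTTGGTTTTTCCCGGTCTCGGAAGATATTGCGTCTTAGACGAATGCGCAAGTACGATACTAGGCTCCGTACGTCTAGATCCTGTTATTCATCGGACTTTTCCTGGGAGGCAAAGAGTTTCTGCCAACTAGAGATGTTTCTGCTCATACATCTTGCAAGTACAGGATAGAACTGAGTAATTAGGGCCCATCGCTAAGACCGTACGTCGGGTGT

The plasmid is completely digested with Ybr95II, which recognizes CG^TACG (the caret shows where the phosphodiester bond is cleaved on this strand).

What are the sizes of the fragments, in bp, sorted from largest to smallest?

132, 123 bp

Ybr95II sites (CGTACG) start at positions 110, 242.
Ybr95II cuts after base 2 of each site, so after positions 111, 243.
Circular molecule, 2 cuts → 2 fragments:
  112–243 → 132 bp
  244–255 then 1–111 → 12 + 111 = 123 bp
Sorted largest to smallest: 132, 123 bp.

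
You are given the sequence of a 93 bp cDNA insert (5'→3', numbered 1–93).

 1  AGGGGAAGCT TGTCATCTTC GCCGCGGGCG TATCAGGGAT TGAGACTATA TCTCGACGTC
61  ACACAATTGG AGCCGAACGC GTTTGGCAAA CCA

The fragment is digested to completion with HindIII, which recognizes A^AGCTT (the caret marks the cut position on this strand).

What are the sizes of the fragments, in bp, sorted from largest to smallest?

87, 6 bp

The HindIII site (AAGCTT) starts at position 6.
HindIII cuts after the first base of each site, so after position 6.
Linear molecule, 1 cut → 2 fragments:
  1–6 → 6 bp
  7–93 → 87 bp
Sorted largest to smallest: 87, 6 bp.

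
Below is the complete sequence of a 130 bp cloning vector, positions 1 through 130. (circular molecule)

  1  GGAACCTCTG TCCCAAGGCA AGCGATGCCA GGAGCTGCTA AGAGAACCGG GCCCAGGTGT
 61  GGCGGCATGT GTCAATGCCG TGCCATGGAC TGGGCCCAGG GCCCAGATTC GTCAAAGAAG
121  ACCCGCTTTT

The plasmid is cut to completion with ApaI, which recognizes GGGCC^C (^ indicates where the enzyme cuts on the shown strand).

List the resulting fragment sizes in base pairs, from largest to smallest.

80, 43, 7 bp

ApaI sites (GGGCCC) start at positions 49, 92, 99.
ApaI cuts after base 5 of each site (before the last base), so after positions 53, 96, 103.
Circular molecule, 3 cuts → 3 fragments:
  54–96 → 43 bp
  97–103 → 7 bp
  104–130 then 1–53 → 27 + 53 = 80 bp
Sorted largest to smallest: 80, 43, 7 bp.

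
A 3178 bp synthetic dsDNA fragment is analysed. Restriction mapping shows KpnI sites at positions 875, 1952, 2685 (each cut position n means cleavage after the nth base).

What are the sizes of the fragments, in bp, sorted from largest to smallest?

Linear molecule, 3 cuts → 4 fragments:
  875 − 0 = 875 bp
  1952 − 875 = 1077 bp
  2685 − 1952 = 733 bp
  3178 − 2685 = 493 bp
Sorted largest to smallest: 1077, 875, 733, 493 bp.

1077, 875, 733, 493 bp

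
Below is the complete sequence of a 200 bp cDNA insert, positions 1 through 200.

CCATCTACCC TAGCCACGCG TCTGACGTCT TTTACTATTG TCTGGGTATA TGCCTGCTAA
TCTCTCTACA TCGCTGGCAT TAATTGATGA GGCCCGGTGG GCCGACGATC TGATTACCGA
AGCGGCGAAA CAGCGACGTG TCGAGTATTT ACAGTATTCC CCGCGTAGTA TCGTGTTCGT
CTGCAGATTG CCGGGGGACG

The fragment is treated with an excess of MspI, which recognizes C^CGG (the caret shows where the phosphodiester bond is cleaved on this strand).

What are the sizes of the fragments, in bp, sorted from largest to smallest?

97, 94, 9 bp

MspI sites (CCGG) start at positions 94, 191.
MspI cuts after the first base of each site, so after positions 94, 191.
Linear molecule, 2 cuts → 3 fragments:
  1–94 → 94 bp
  95–191 → 97 bp
  192–200 → 9 bp
Sorted largest to smallest: 97, 94, 9 bp.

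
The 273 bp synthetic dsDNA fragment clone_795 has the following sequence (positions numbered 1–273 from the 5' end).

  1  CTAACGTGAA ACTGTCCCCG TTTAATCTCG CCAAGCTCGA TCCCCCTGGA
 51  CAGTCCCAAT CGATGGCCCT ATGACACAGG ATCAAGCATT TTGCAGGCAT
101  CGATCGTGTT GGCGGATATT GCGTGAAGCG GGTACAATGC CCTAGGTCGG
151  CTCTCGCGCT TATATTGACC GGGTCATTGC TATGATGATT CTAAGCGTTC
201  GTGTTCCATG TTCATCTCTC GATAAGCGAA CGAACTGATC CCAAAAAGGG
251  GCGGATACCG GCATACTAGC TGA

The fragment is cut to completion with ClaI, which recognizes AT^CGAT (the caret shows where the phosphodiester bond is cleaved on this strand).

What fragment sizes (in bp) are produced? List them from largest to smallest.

ClaI sites (ATCGAT) start at positions 59, 99.
ClaI cuts after base 2 of each site, so after positions 60, 100.
Linear molecule, 2 cuts → 3 fragments:
  1–60 → 60 bp
  61–100 → 40 bp
  101–273 → 173 bp
Sorted largest to smallest: 173, 60, 40 bp.

173, 60, 40 bp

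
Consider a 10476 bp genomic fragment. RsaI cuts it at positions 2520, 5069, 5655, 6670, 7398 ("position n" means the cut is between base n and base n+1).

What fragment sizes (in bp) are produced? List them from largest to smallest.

3078, 2549, 2520, 1015, 728, 586 bp

Linear molecule, 5 cuts → 6 fragments:
  2520 − 0 = 2520 bp
  5069 − 2520 = 2549 bp
  5655 − 5069 = 586 bp
  6670 − 5655 = 1015 bp
  7398 − 6670 = 728 bp
  10476 − 7398 = 3078 bp
Sorted largest to smallest: 3078, 2549, 2520, 1015, 728, 586 bp.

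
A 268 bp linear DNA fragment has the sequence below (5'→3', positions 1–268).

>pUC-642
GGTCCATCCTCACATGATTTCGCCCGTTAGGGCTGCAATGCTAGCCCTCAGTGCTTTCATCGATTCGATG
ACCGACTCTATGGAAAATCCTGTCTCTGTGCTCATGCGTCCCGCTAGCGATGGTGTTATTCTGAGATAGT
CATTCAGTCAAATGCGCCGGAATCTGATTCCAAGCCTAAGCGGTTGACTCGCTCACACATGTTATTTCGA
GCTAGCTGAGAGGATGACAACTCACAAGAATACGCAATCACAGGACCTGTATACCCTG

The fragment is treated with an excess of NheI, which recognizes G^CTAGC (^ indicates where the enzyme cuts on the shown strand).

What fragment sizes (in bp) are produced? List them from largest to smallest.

98, 73, 57, 40 bp

NheI sites (GCTAGC) start at positions 40, 113, 211.
NheI cuts after the first base of each site, so after positions 40, 113, 211.
Linear molecule, 3 cuts → 4 fragments:
  1–40 → 40 bp
  41–113 → 73 bp
  114–211 → 98 bp
  212–268 → 57 bp
Sorted largest to smallest: 98, 73, 57, 40 bp.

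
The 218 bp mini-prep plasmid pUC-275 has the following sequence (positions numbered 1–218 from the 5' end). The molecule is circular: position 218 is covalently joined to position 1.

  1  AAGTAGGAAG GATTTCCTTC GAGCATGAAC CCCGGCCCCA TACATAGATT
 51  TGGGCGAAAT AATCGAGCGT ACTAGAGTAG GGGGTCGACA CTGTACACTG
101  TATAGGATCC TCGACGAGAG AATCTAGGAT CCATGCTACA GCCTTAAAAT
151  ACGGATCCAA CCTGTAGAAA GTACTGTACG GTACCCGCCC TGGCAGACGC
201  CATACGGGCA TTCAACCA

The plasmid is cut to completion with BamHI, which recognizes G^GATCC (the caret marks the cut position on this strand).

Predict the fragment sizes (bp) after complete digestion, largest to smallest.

BamHI sites (GGATCC) start at positions 105, 127, 153.
BamHI cuts after the first base of each site, so after positions 105, 127, 153.
Circular molecule, 3 cuts → 3 fragments:
  106–127 → 22 bp
  128–153 → 26 bp
  154–218 then 1–105 → 65 + 105 = 170 bp
Sorted largest to smallest: 170, 26, 22 bp.

170, 26, 22 bp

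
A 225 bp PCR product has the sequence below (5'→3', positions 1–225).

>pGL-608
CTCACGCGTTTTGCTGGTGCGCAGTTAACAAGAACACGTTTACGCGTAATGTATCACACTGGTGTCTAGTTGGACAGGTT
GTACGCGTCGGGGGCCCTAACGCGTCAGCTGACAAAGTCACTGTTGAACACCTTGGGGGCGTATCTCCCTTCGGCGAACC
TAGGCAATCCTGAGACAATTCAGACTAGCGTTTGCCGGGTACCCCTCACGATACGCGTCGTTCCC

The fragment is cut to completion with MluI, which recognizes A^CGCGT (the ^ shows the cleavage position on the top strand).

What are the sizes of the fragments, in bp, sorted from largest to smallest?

113, 41, 38, 17, 12, 4 bp

MluI sites (ACGCGT) start at positions 4, 42, 83, 100, 213.
MluI cuts after the first base of each site, so after positions 4, 42, 83, 100, 213.
Linear molecule, 5 cuts → 6 fragments:
  1–4 → 4 bp
  5–42 → 38 bp
  43–83 → 41 bp
  84–100 → 17 bp
  101–213 → 113 bp
  214–225 → 12 bp
Sorted largest to smallest: 113, 41, 38, 17, 12, 4 bp.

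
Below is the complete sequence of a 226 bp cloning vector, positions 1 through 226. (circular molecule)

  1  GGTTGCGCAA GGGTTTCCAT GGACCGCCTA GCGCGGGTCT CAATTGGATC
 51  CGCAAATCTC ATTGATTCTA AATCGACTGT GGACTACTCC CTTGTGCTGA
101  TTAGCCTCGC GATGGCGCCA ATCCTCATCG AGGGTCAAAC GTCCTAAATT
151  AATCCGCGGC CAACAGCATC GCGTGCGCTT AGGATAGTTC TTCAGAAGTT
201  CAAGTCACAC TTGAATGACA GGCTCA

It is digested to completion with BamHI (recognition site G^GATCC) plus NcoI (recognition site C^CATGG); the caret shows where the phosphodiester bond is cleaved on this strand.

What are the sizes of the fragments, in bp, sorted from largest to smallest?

197, 29 bp

The BamHI site (GGATCC) starts at position 46.
BamHI cuts after the first base of each site, so after position 46.
The NcoI site (CCATGG) starts at position 17.
NcoI cuts after the first base of each site, so after position 17.
Combined cut positions: 17, 46.
Circular molecule, 2 cuts → 2 fragments:
  18–46 → 29 bp
  47–226 then 1–17 → 180 + 17 = 197 bp
Sorted largest to smallest: 197, 29 bp.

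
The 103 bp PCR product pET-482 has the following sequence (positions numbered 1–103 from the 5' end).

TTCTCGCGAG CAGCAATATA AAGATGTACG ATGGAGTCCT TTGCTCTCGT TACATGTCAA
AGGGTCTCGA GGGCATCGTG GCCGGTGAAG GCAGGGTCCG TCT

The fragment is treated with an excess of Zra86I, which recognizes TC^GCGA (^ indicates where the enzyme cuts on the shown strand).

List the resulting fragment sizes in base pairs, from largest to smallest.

The Zra86I site (TCGCGA) starts at position 4.
Zra86I cuts after base 2 of each site, so after position 5.
Linear molecule, 1 cut → 2 fragments:
  1–5 → 5 bp
  6–103 → 98 bp
Sorted largest to smallest: 98, 5 bp.

98, 5 bp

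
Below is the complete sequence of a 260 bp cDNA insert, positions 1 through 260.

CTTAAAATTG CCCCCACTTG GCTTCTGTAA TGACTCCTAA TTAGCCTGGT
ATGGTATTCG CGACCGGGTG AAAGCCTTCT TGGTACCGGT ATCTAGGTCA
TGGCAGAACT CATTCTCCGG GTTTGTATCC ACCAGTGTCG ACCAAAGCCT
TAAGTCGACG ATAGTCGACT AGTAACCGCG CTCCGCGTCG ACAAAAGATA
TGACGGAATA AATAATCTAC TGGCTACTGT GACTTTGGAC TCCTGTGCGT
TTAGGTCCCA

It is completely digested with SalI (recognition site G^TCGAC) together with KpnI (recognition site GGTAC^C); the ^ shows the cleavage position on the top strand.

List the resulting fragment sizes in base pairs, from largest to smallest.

SalI sites (GTCGAC) start at positions 137, 154, 164, 187.
SalI cuts after the first base of each site, so after positions 137, 154, 164, 187.
The KpnI site (GGTACC) starts at position 82.
KpnI cuts after base 5 of each site (before the last base), so after position 86.
Combined cut positions: 86, 137, 154, 164, 187.
Linear molecule, 5 cuts → 6 fragments:
  1–86 → 86 bp
  87–137 → 51 bp
  138–154 → 17 bp
  155–164 → 10 bp
  165–187 → 23 bp
  188–260 → 73 bp
Sorted largest to smallest: 86, 73, 51, 23, 17, 10 bp.

86, 73, 51, 23, 17, 10 bp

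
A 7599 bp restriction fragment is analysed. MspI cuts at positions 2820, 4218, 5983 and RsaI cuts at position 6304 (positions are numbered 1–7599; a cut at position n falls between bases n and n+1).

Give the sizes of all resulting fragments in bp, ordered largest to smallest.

2820, 1765, 1398, 1295, 321 bp

Combined cut positions (sorted): 2820, 4218, 5983, 6304.
Linear molecule, 4 cuts → 5 fragments:
  2820 − 0 = 2820 bp
  4218 − 2820 = 1398 bp
  5983 − 4218 = 1765 bp
  6304 − 5983 = 321 bp
  7599 − 6304 = 1295 bp
Sorted largest to smallest: 2820, 1765, 1398, 1295, 321 bp.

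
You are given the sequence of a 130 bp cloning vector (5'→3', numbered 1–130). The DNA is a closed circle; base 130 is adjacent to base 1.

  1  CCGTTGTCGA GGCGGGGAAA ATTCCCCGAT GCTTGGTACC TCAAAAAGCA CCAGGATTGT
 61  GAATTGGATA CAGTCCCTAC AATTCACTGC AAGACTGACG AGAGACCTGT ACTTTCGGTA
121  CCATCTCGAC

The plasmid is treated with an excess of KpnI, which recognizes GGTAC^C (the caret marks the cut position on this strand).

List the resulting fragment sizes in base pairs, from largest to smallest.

82, 48 bp

KpnI sites (GGTACC) start at positions 35, 117.
KpnI cuts after base 5 of each site (before the last base), so after positions 39, 121.
Circular molecule, 2 cuts → 2 fragments:
  40–121 → 82 bp
  122–130 then 1–39 → 9 + 39 = 48 bp
Sorted largest to smallest: 82, 48 bp.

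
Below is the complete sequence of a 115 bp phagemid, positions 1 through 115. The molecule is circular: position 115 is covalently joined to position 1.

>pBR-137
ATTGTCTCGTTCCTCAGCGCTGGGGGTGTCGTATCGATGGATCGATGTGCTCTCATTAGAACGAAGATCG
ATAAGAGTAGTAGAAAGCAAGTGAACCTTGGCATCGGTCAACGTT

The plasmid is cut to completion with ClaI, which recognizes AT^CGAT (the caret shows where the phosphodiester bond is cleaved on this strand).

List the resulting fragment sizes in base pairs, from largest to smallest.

ClaI sites (ATCGAT) start at positions 33, 41, 67.
ClaI cuts after base 2 of each site, so after positions 34, 42, 68.
Circular molecule, 3 cuts → 3 fragments:
  35–42 → 8 bp
  43–68 → 26 bp
  69–115 then 1–34 → 47 + 34 = 81 bp
Sorted largest to smallest: 81, 26, 8 bp.

81, 26, 8 bp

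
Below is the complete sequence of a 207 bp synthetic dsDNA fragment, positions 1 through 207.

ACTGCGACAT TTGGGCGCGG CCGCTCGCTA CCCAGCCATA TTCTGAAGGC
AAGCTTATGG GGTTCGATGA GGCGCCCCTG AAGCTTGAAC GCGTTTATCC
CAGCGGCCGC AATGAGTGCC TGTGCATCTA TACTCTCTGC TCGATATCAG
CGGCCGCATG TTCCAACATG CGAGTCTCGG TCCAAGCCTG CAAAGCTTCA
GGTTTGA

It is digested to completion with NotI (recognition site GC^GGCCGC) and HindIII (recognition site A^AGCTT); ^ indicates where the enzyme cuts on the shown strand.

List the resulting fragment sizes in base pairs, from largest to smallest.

47, 42, 33, 30, 23, 18, 14 bp

NotI sites (GCGGCCGC) start at positions 17, 103, 150.
NotI cuts after base 2 of each site, so after positions 18, 104, 151.
HindIII sites (AAGCTT) start at positions 51, 81, 193.
HindIII cuts after the first base of each site, so after positions 51, 81, 193.
Combined cut positions: 18, 51, 81, 104, 151, 193.
Linear molecule, 6 cuts → 7 fragments:
  1–18 → 18 bp
  19–51 → 33 bp
  52–81 → 30 bp
  82–104 → 23 bp
  105–151 → 47 bp
  152–193 → 42 bp
  194–207 → 14 bp
Sorted largest to smallest: 47, 42, 33, 30, 23, 18, 14 bp.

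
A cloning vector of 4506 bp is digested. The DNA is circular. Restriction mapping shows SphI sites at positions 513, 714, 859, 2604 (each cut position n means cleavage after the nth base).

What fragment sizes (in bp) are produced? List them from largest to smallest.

2415, 1745, 201, 145 bp

Circular molecule, 4 cuts → 4 fragments:
  714 − 513 = 201 bp
  859 − 714 = 145 bp
  2604 − 859 = 1745 bp
  wrap: 4506 − 2604 + 513 = 2415 bp
Sorted largest to smallest: 2415, 1745, 201, 145 bp.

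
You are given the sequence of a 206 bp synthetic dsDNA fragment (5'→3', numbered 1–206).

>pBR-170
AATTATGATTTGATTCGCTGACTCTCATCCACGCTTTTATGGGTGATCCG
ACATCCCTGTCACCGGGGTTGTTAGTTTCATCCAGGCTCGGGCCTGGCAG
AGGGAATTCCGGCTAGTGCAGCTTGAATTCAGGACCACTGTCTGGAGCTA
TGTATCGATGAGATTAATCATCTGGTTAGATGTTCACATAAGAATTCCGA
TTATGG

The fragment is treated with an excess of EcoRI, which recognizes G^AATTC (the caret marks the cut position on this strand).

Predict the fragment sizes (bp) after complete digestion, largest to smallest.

EcoRI sites (GAATTC) start at positions 104, 125, 192.
EcoRI cuts after the first base of each site, so after positions 104, 125, 192.
Linear molecule, 3 cuts → 4 fragments:
  1–104 → 104 bp
  105–125 → 21 bp
  126–192 → 67 bp
  193–206 → 14 bp
Sorted largest to smallest: 104, 67, 21, 14 bp.

104, 67, 21, 14 bp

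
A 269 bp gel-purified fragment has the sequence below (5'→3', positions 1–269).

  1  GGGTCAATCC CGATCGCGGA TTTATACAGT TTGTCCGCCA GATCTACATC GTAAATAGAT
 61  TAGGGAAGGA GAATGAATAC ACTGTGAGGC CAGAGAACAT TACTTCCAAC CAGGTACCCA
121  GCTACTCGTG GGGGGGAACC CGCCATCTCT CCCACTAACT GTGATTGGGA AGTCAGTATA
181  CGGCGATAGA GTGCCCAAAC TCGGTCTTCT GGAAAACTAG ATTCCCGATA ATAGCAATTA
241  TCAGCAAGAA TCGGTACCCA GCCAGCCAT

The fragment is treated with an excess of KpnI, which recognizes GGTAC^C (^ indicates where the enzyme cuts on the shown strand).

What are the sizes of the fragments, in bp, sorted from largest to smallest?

KpnI sites (GGTACC) start at positions 113, 253.
KpnI cuts after base 5 of each site (before the last base), so after positions 117, 257.
Linear molecule, 2 cuts → 3 fragments:
  1–117 → 117 bp
  118–257 → 140 bp
  258–269 → 12 bp
Sorted largest to smallest: 140, 117, 12 bp.

140, 117, 12 bp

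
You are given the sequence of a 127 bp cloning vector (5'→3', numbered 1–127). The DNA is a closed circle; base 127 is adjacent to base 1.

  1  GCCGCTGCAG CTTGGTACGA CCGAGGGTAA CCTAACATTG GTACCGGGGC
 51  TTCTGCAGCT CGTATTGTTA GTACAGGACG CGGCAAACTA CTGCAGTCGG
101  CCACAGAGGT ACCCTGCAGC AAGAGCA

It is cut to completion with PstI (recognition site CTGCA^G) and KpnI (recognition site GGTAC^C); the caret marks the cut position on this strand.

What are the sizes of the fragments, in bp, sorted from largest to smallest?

PstI sites (CTGCAG) start at positions 5, 53, 91, 114.
PstI cuts after base 5 of each site (before the last base), so after positions 9, 57, 95, 118.
KpnI sites (GGTACC) start at positions 40, 108.
KpnI cuts after base 5 of each site (before the last base), so after positions 44, 112.
Combined cut positions: 9, 44, 57, 95, 112, 118.
Circular molecule, 6 cuts → 6 fragments:
  10–44 → 35 bp
  45–57 → 13 bp
  58–95 → 38 bp
  96–112 → 17 bp
  113–118 → 6 bp
  119–127 then 1–9 → 9 + 9 = 18 bp
Sorted largest to smallest: 38, 35, 18, 17, 13, 6 bp.

38, 35, 18, 17, 13, 6 bp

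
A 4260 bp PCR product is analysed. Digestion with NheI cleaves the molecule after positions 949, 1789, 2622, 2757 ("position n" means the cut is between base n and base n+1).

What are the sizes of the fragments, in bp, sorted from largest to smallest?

1503, 949, 840, 833, 135 bp

Linear molecule, 4 cuts → 5 fragments:
  949 − 0 = 949 bp
  1789 − 949 = 840 bp
  2622 − 1789 = 833 bp
  2757 − 2622 = 135 bp
  4260 − 2757 = 1503 bp
Sorted largest to smallest: 1503, 949, 840, 833, 135 bp.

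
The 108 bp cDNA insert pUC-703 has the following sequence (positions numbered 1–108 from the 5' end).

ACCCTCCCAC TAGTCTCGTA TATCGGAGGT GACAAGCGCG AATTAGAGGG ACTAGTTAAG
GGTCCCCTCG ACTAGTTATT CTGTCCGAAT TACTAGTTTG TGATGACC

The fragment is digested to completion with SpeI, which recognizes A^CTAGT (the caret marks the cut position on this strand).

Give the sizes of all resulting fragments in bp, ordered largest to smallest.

SpeI sites (ACTAGT) start at positions 9, 51, 71, 92.
SpeI cuts after the first base of each site, so after positions 9, 51, 71, 92.
Linear molecule, 4 cuts → 5 fragments:
  1–9 → 9 bp
  10–51 → 42 bp
  52–71 → 20 bp
  72–92 → 21 bp
  93–108 → 16 bp
Sorted largest to smallest: 42, 21, 20, 16, 9 bp.

42, 21, 20, 16, 9 bp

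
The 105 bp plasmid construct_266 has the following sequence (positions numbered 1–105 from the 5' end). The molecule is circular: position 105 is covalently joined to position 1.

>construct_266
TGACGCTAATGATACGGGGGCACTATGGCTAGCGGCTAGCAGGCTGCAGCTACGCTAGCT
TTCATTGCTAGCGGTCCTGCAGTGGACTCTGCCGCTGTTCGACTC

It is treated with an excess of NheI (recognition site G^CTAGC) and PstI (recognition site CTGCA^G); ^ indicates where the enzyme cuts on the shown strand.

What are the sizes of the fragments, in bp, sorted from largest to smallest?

NheI sites (GCTAGC) start at positions 28, 35, 54, 67.
NheI cuts after the first base of each site, so after positions 28, 35, 54, 67.
PstI sites (CTGCAG) start at positions 44, 77.
PstI cuts after base 5 of each site (before the last base), so after positions 48, 81.
Combined cut positions: 28, 35, 48, 54, 67, 81.
Circular molecule, 6 cuts → 6 fragments:
  29–35 → 7 bp
  36–48 → 13 bp
  49–54 → 6 bp
  55–67 → 13 bp
  68–81 → 14 bp
  82–105 then 1–28 → 24 + 28 = 52 bp
Sorted largest to smallest: 52, 14, 13, 13, 7, 6 bp.

52, 14, 13, 13, 7, 6 bp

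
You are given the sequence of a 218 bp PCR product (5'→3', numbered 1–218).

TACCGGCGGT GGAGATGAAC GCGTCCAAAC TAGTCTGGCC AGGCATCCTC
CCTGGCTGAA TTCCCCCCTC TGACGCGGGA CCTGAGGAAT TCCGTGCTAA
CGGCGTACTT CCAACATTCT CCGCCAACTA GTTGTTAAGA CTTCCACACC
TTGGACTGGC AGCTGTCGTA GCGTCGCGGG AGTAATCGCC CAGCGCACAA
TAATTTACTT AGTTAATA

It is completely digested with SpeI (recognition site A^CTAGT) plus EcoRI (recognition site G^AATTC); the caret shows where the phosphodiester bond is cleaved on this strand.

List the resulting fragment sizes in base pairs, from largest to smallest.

SpeI sites (ACTAGT) start at positions 29, 127.
SpeI cuts after the first base of each site, so after positions 29, 127.
EcoRI sites (GAATTC) start at positions 58, 87.
EcoRI cuts after the first base of each site, so after positions 58, 87.
Combined cut positions: 29, 58, 87, 127.
Linear molecule, 4 cuts → 5 fragments:
  1–29 → 29 bp
  30–58 → 29 bp
  59–87 → 29 bp
  88–127 → 40 bp
  128–218 → 91 bp
Sorted largest to smallest: 91, 40, 29, 29, 29 bp.

91, 40, 29, 29, 29 bp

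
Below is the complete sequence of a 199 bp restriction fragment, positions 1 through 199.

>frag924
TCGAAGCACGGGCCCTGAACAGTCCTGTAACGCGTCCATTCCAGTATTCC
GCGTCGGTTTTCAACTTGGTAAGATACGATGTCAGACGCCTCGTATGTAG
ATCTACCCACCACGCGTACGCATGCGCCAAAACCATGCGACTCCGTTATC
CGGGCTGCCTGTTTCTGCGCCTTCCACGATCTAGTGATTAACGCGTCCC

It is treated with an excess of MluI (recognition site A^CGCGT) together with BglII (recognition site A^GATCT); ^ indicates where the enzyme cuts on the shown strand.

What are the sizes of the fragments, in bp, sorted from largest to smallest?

79, 69, 30, 13, 8 bp

MluI sites (ACGCGT) start at positions 30, 112, 191.
MluI cuts after the first base of each site, so after positions 30, 112, 191.
The BglII site (AGATCT) starts at position 99.
BglII cuts after the first base of each site, so after position 99.
Combined cut positions: 30, 99, 112, 191.
Linear molecule, 4 cuts → 5 fragments:
  1–30 → 30 bp
  31–99 → 69 bp
  100–112 → 13 bp
  113–191 → 79 bp
  192–199 → 8 bp
Sorted largest to smallest: 79, 69, 30, 13, 8 bp.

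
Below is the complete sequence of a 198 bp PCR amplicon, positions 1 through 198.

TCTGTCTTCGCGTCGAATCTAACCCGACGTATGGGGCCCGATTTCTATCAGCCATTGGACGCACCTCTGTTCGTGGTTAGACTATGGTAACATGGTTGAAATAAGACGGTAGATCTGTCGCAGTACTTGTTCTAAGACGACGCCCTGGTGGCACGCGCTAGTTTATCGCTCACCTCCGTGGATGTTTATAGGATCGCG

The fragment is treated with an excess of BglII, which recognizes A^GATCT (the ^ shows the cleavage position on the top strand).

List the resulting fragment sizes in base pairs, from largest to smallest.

The BglII site (AGATCT) starts at position 111.
BglII cuts after the first base of each site, so after position 111.
Linear molecule, 1 cut → 2 fragments:
  1–111 → 111 bp
  112–198 → 87 bp
Sorted largest to smallest: 111, 87 bp.

111, 87 bp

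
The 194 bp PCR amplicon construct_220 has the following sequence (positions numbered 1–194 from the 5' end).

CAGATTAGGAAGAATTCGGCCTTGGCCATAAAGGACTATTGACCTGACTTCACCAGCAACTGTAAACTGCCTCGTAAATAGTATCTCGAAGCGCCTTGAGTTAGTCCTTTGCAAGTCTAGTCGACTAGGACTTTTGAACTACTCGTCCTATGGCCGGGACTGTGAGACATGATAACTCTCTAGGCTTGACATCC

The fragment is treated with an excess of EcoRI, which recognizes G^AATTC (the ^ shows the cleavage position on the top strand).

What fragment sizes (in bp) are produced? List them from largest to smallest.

182, 12 bp

The EcoRI site (GAATTC) starts at position 12.
EcoRI cuts after the first base of each site, so after position 12.
Linear molecule, 1 cut → 2 fragments:
  1–12 → 12 bp
  13–194 → 182 bp
Sorted largest to smallest: 182, 12 bp.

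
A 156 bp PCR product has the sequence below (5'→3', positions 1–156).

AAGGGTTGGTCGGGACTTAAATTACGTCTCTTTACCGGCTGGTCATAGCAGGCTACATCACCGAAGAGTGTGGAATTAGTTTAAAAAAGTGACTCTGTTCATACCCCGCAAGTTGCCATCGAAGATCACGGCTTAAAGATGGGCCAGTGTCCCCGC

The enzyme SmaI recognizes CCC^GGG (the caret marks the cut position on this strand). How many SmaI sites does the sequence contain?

0

No occurrence of CCCGGG is present in the sequence.
SmaI does not cut: 0 sites.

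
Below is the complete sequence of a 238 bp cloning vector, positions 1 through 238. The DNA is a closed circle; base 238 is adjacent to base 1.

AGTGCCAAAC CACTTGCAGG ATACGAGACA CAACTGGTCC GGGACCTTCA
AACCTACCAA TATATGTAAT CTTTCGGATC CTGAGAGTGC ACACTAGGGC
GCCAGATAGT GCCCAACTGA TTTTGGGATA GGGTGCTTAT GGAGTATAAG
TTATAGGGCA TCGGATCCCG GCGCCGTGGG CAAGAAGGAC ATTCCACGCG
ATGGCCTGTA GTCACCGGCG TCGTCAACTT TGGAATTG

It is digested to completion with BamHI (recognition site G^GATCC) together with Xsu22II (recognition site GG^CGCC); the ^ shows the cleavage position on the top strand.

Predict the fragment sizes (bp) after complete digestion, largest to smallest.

143, 64, 23, 8 bp

BamHI sites (GGATCC) start at positions 76, 163.
BamHI cuts after the first base of each site, so after positions 76, 163.
Xsu22II sites (GGCGCC) start at positions 98, 170.
Xsu22II cuts after base 2 of each site, so after positions 99, 171.
Combined cut positions: 76, 99, 163, 171.
Circular molecule, 4 cuts → 4 fragments:
  77–99 → 23 bp
  100–163 → 64 bp
  164–171 → 8 bp
  172–238 then 1–76 → 67 + 76 = 143 bp
Sorted largest to smallest: 143, 64, 23, 8 bp.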